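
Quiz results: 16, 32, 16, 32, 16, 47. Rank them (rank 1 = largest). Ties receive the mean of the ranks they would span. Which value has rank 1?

Sorted (descending): 47, 32, 32, 16, 16, 16
The 2 values of 32 occupy positions 2–3 → average rank (2+3)/2 = 2.5.
The 3 values of 16 occupy positions 4–6 → average rank 5.
Rank 1 → value 47.

47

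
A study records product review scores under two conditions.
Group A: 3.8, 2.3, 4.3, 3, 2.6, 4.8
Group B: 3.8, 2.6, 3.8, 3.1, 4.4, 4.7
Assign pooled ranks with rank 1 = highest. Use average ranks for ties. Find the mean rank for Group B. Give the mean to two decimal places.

Sorted (descending): 4.8, 4.7, 4.4, 4.3, 3.8, 3.8, 3.8, 3.1, 3, 2.6, 2.6, 2.3
The 3 values of 3.8 occupy positions 5–7 → average rank 6.
The 2 values of 2.6 occupy positions 10–11 → average rank (10+11)/2 = 10.5.
Group B values → pooled ranks: 3.8→6, 2.6→10.5, 3.8→6, 3.1→8, 4.4→3, 4.7→2
Mean rank = (6 + 10.5 + 6 + 8 + 3 + 2) / 6 = 5.92

5.92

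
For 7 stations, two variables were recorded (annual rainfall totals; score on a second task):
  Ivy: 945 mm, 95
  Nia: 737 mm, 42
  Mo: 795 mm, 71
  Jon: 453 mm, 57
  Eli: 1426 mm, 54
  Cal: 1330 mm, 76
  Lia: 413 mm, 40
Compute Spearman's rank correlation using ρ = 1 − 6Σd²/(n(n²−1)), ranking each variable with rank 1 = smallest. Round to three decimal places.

0.536

Ranks of variable 1: 5, 3, 4, 2, 7, 6, 1
Ranks of variable 2: 7, 2, 5, 4, 3, 6, 1
d = r₁ − r₂: -2, 1, -1, -2, 4, 0, 0
d²: 4, 1, 1, 4, 16, 0, 0; Σd² = 26
ρ = 1 − 6·26/(7·48) = 1 − 156/336 = 0.536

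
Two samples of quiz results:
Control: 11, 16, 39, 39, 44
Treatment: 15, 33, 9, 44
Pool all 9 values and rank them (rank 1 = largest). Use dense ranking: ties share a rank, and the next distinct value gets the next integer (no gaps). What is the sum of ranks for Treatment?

16

Sorted (descending): 44, 44, 39, 39, 33, 16, 15, 11, 9
The 2 values of 44 share dense rank 1.
The 2 values of 39 share dense rank 2.
Remaining distinct values take the next consecutive integers.
Treatment values → pooled ranks: 15→5, 33→3, 9→7, 44→1
Rank sum = 5 + 3 + 7 + 1 = 16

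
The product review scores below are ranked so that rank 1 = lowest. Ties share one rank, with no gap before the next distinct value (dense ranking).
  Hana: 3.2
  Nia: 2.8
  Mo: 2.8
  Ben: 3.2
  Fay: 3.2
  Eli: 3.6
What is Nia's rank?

1

Sorted (ascending): 2.8, 2.8, 3.2, 3.2, 3.2, 3.6
The 2 values of 2.8 share dense rank 1.
The 3 values of 3.2 share dense rank 2.
Remaining distinct values take the next consecutive integers.
Nia has value 2.8 → rank 1.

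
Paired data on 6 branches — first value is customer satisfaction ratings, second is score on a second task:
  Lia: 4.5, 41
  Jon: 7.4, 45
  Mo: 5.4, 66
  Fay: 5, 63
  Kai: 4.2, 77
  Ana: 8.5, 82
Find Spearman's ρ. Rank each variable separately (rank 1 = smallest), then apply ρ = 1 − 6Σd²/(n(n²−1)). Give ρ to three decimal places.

0.257

Ranks of variable 1: 2, 5, 4, 3, 1, 6
Ranks of variable 2: 1, 2, 4, 3, 5, 6
d = r₁ − r₂: 1, 3, 0, 0, -4, 0
d²: 1, 9, 0, 0, 16, 0; Σd² = 26
ρ = 1 − 6·26/(6·35) = 1 − 156/210 = 0.257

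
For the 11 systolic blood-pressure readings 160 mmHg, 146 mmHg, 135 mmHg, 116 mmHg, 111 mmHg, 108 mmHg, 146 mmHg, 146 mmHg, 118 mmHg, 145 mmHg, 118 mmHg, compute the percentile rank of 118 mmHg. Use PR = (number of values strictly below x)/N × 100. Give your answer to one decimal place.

N = 11.
Strictly below 118: 3. Equal to 118: 2.
PR = 3/11 × 100 = 27.3

27.3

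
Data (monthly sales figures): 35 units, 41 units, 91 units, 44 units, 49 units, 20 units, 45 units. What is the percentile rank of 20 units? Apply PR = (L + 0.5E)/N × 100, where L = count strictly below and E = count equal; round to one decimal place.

7.1

N = 7.
Strictly below 20: 0. Equal to 20: 1.
PR = (0 + 0.5·1)/7 × 100 = 7.1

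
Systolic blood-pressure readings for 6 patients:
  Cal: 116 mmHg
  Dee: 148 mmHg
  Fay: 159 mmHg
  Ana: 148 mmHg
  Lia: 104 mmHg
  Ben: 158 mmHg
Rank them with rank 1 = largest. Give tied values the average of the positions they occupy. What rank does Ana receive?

Sorted (descending): 159, 158, 148, 148, 116, 104
The 2 values of 148 occupy positions 3–4 → average rank (3+4)/2 = 3.5.
Ana has value 148 mmHg → rank 3.5.

3.5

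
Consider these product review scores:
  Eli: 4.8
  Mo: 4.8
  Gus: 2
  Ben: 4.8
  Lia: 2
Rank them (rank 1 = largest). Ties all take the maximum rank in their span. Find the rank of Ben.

Sorted (descending): 4.8, 4.8, 4.8, 2, 2
The 3 values of 4.8 occupy positions 1–3 → each gets rank 3.
The 2 values of 2 occupy positions 4–5 → each gets rank 5.
Ben has value 4.8 → rank 3.

3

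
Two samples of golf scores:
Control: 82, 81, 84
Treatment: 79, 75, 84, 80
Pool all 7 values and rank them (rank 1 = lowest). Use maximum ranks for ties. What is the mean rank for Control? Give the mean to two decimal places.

5.33

Sorted (ascending): 75, 79, 80, 81, 82, 84, 84
The 2 values of 84 occupy positions 6–7 → each gets rank 7.
Control values → pooled ranks: 82→5, 81→4, 84→7
Mean rank = (5 + 4 + 7) / 3 = 5.33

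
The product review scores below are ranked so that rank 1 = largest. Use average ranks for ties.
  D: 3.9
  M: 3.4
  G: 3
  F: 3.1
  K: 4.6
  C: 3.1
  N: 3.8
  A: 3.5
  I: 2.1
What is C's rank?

Sorted (descending): 4.6, 3.9, 3.8, 3.5, 3.4, 3.1, 3.1, 3, 2.1
The 2 values of 3.1 occupy positions 6–7 → average rank (6+7)/2 = 6.5.
C has value 3.1 → rank 6.5.

6.5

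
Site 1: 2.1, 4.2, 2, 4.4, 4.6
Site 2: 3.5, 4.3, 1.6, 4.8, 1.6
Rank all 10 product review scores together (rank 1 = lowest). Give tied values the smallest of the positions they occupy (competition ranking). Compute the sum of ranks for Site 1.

30

Sorted (ascending): 1.6, 1.6, 2, 2.1, 3.5, 4.2, 4.3, 4.4, 4.6, 4.8
The 2 values of 1.6 occupy positions 1–2 → each gets rank 1.
Site 1 values → pooled ranks: 2.1→4, 4.2→6, 2→3, 4.4→8, 4.6→9
Rank sum = 4 + 6 + 3 + 8 + 9 = 30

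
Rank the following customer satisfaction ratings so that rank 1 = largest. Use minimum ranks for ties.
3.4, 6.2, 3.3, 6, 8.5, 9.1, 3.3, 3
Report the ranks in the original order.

5, 3, 6, 4, 2, 1, 6, 8

Sorted (descending): 9.1, 8.5, 6.2, 6, 3.4, 3.3, 3.3, 3
The 2 values of 3.3 occupy positions 6–7 → each gets rank 6.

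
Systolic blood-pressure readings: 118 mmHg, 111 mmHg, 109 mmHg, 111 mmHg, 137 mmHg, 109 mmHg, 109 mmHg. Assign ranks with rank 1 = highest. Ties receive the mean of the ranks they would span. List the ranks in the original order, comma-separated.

Sorted (descending): 137, 118, 111, 111, 109, 109, 109
The 2 values of 111 occupy positions 3–4 → average rank (3+4)/2 = 3.5.
The 3 values of 109 occupy positions 5–7 → average rank 6.

2, 3.5, 6, 3.5, 1, 6, 6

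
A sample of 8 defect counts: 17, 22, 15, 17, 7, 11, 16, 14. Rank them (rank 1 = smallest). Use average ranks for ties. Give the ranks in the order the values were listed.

6.5, 8, 4, 6.5, 1, 2, 5, 3

Sorted (ascending): 7, 11, 14, 15, 16, 17, 17, 22
The 2 values of 17 occupy positions 6–7 → average rank (6+7)/2 = 6.5.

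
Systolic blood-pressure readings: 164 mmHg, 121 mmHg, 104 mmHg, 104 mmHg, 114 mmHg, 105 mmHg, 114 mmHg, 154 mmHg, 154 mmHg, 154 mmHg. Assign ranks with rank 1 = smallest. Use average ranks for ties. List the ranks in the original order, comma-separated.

Sorted (ascending): 104, 104, 105, 114, 114, 121, 154, 154, 154, 164
The 2 values of 104 occupy positions 1–2 → average rank (1+2)/2 = 1.5.
The 2 values of 114 occupy positions 4–5 → average rank (4+5)/2 = 4.5.
The 3 values of 154 occupy positions 7–9 → average rank 8.

10, 6, 1.5, 1.5, 4.5, 3, 4.5, 8, 8, 8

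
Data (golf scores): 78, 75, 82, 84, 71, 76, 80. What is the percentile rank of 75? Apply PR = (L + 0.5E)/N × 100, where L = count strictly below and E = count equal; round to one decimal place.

21.4

N = 7.
Strictly below 75: 1. Equal to 75: 1.
PR = (1 + 0.5·1)/7 × 100 = 21.4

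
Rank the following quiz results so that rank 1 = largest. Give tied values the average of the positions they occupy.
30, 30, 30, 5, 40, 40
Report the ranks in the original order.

4, 4, 4, 6, 1.5, 1.5

Sorted (descending): 40, 40, 30, 30, 30, 5
The 2 values of 40 occupy positions 1–2 → average rank (1+2)/2 = 1.5.
The 3 values of 30 occupy positions 3–5 → average rank 4.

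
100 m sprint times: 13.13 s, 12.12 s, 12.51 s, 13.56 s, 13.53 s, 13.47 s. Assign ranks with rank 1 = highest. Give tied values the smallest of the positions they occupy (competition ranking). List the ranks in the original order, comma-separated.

4, 6, 5, 1, 2, 3

Sorted (descending): 13.56, 13.53, 13.47, 13.13, 12.51, 12.12
No ties — each value takes its position as its rank.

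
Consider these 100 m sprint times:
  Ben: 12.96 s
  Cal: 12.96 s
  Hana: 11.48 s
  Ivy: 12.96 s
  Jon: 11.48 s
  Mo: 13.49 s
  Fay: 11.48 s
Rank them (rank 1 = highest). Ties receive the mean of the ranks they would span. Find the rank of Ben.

3

Sorted (descending): 13.49, 12.96, 12.96, 12.96, 11.48, 11.48, 11.48
The 3 values of 12.96 occupy positions 2–4 → average rank 3.
The 3 values of 11.48 occupy positions 5–7 → average rank 6.
Ben has value 12.96 s → rank 3.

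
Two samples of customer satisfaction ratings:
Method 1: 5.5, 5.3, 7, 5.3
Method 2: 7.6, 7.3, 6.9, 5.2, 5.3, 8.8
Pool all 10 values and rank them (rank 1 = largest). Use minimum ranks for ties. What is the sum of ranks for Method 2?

28

Sorted (descending): 8.8, 7.6, 7.3, 7, 6.9, 5.5, 5.3, 5.3, 5.3, 5.2
The 3 values of 5.3 occupy positions 7–9 → each gets rank 7.
Method 2 values → pooled ranks: 7.6→2, 7.3→3, 6.9→5, 5.2→10, 5.3→7, 8.8→1
Rank sum = 2 + 3 + 5 + 10 + 7 + 1 = 28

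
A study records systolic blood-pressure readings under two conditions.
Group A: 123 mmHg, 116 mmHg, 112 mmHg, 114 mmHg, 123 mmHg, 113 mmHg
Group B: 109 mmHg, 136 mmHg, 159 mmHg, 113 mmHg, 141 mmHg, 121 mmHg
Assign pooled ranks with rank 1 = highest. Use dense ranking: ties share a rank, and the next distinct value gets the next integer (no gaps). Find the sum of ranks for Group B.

Sorted (descending): 159, 141, 136, 123, 123, 121, 116, 114, 113, 113, 112, 109
The 2 values of 123 share dense rank 4.
The 2 values of 113 share dense rank 8.
Remaining distinct values take the next consecutive integers.
Group B values → pooled ranks: 109→10, 136→3, 159→1, 113→8, 141→2, 121→5
Rank sum = 10 + 3 + 1 + 8 + 2 + 5 = 29

29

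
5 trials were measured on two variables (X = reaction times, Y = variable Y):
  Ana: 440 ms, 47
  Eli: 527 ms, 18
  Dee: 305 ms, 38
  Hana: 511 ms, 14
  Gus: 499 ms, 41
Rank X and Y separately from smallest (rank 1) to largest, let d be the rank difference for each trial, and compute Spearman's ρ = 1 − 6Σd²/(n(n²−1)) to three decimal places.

-0.600

Ranks of variable 1: 2, 5, 1, 4, 3
Ranks of variable 2: 5, 2, 3, 1, 4
d = r₁ − r₂: -3, 3, -2, 3, -1
d²: 9, 9, 4, 9, 1; Σd² = 32
ρ = 1 − 6·32/(5·24) = 1 − 192/120 = -0.600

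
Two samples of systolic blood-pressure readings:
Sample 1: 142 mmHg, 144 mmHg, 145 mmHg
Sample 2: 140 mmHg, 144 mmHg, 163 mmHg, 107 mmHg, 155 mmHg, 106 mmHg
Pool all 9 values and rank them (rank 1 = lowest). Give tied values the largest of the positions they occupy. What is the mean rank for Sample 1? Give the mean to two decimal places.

Sorted (ascending): 106, 107, 140, 142, 144, 144, 145, 155, 163
The 2 values of 144 occupy positions 5–6 → each gets rank 6.
Sample 1 values → pooled ranks: 142→4, 144→6, 145→7
Mean rank = (4 + 6 + 7) / 3 = 5.67

5.67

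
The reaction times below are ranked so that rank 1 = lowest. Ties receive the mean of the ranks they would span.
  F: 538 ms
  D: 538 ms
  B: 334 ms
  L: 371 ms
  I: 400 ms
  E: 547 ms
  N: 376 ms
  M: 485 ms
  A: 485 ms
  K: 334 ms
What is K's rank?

1.5

Sorted (ascending): 334, 334, 371, 376, 400, 485, 485, 538, 538, 547
The 2 values of 334 occupy positions 1–2 → average rank (1+2)/2 = 1.5.
The 2 values of 485 occupy positions 6–7 → average rank (6+7)/2 = 6.5.
The 2 values of 538 occupy positions 8–9 → average rank (8+9)/2 = 8.5.
K has value 334 ms → rank 1.5.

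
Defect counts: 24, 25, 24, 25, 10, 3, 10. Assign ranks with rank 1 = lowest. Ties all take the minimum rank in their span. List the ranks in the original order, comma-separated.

Sorted (ascending): 3, 10, 10, 24, 24, 25, 25
The 2 values of 10 occupy positions 2–3 → each gets rank 2.
The 2 values of 24 occupy positions 4–5 → each gets rank 4.
The 2 values of 25 occupy positions 6–7 → each gets rank 6.

4, 6, 4, 6, 2, 1, 2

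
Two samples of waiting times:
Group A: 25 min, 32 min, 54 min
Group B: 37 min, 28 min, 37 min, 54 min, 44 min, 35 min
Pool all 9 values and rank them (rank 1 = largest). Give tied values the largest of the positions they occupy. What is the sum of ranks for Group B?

29

Sorted (descending): 54, 54, 44, 37, 37, 35, 32, 28, 25
The 2 values of 54 occupy positions 1–2 → each gets rank 2.
The 2 values of 37 occupy positions 4–5 → each gets rank 5.
Group B values → pooled ranks: 37→5, 28→8, 37→5, 54→2, 44→3, 35→6
Rank sum = 5 + 8 + 5 + 2 + 3 + 6 = 29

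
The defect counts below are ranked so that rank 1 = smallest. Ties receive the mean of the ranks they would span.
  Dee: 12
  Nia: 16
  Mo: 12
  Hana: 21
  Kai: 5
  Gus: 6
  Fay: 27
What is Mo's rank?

Sorted (ascending): 5, 6, 12, 12, 16, 21, 27
The 2 values of 12 occupy positions 3–4 → average rank (3+4)/2 = 3.5.
Mo has value 12 → rank 3.5.

3.5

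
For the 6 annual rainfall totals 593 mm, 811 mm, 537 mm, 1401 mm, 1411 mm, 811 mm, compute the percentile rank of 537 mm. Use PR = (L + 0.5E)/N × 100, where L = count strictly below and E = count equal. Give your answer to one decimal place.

N = 6.
Strictly below 537: 0. Equal to 537: 1.
PR = (0 + 0.5·1)/6 × 100 = 8.3

8.3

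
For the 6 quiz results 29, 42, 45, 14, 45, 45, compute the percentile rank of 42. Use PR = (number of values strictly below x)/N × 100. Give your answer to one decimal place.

33.3

N = 6.
Strictly below 42: 2. Equal to 42: 1.
PR = 2/6 × 100 = 33.3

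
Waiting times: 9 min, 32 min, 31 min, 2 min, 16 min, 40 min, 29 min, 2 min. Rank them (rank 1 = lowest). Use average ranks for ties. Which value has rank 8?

40

Sorted (ascending): 2, 2, 9, 16, 29, 31, 32, 40
The 2 values of 2 occupy positions 1–2 → average rank (1+2)/2 = 1.5.
Rank 8 → value 40.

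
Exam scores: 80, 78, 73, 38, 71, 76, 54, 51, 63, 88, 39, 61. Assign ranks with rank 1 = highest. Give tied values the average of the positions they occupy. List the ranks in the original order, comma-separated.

Sorted (descending): 88, 80, 78, 76, 73, 71, 63, 61, 54, 51, 39, 38
No ties — each value takes its position as its rank.

2, 3, 5, 12, 6, 4, 9, 10, 7, 1, 11, 8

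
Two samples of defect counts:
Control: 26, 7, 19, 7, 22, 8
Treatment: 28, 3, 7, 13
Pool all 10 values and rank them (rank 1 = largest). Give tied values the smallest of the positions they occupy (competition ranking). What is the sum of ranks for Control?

Sorted (descending): 28, 26, 22, 19, 13, 8, 7, 7, 7, 3
The 3 values of 7 occupy positions 7–9 → each gets rank 7.
Control values → pooled ranks: 26→2, 7→7, 19→4, 7→7, 22→3, 8→6
Rank sum = 2 + 7 + 4 + 7 + 3 + 6 = 29

29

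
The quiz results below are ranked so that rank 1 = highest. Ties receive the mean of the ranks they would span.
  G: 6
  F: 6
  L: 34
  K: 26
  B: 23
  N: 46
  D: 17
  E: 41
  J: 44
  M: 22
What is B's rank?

Sorted (descending): 46, 44, 41, 34, 26, 23, 22, 17, 6, 6
The 2 values of 6 occupy positions 9–10 → average rank (9+10)/2 = 9.5.
B has value 23 → rank 6.

6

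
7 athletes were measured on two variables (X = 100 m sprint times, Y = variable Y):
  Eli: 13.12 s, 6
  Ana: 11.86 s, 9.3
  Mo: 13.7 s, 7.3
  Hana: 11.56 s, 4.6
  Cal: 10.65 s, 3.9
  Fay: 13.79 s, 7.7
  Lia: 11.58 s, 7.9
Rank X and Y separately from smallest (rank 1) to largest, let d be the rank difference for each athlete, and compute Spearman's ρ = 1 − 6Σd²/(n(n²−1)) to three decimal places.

0.464

Ranks of variable 1: 5, 4, 6, 2, 1, 7, 3
Ranks of variable 2: 3, 7, 4, 2, 1, 5, 6
d = r₁ − r₂: 2, -3, 2, 0, 0, 2, -3
d²: 4, 9, 4, 0, 0, 4, 9; Σd² = 30
ρ = 1 − 6·30/(7·48) = 1 − 180/336 = 0.464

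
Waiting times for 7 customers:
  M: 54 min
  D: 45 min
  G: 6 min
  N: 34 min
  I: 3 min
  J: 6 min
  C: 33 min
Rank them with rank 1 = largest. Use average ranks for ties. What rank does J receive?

5.5

Sorted (descending): 54, 45, 34, 33, 6, 6, 3
The 2 values of 6 occupy positions 5–6 → average rank (5+6)/2 = 5.5.
J has value 6 min → rank 5.5.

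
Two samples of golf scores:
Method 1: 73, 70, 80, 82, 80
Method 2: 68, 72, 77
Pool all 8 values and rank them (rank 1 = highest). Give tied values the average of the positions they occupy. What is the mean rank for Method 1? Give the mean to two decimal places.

Sorted (descending): 82, 80, 80, 77, 73, 72, 70, 68
The 2 values of 80 occupy positions 2–3 → average rank (2+3)/2 = 2.5.
Method 1 values → pooled ranks: 73→5, 70→7, 80→2.5, 82→1, 80→2.5
Mean rank = (5 + 7 + 2.5 + 1 + 2.5) / 5 = 3.60

3.60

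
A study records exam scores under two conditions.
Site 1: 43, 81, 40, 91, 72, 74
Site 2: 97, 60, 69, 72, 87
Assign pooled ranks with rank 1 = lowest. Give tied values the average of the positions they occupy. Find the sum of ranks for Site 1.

Sorted (ascending): 40, 43, 60, 69, 72, 72, 74, 81, 87, 91, 97
The 2 values of 72 occupy positions 5–6 → average rank (5+6)/2 = 5.5.
Site 1 values → pooled ranks: 43→2, 81→8, 40→1, 91→10, 72→5.5, 74→7
Rank sum = 2 + 8 + 1 + 10 + 5.5 + 7 = 33.5

33.5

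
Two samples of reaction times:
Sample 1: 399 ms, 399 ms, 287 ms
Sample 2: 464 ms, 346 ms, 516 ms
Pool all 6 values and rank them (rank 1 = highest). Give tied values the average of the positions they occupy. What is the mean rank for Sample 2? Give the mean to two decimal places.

2.67

Sorted (descending): 516, 464, 399, 399, 346, 287
The 2 values of 399 occupy positions 3–4 → average rank (3+4)/2 = 3.5.
Sample 2 values → pooled ranks: 464→2, 346→5, 516→1
Mean rank = (2 + 5 + 1) / 3 = 2.67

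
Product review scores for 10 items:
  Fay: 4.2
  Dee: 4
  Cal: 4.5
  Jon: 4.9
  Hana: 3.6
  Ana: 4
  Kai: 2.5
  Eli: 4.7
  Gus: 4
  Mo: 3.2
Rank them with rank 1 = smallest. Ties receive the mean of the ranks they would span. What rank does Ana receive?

5

Sorted (ascending): 2.5, 3.2, 3.6, 4, 4, 4, 4.2, 4.5, 4.7, 4.9
The 3 values of 4 occupy positions 4–6 → average rank 5.
Ana has value 4 → rank 5.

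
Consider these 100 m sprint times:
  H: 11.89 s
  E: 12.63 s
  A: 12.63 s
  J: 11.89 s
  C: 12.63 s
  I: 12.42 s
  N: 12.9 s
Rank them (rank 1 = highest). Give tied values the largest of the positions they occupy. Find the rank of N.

Sorted (descending): 12.9, 12.63, 12.63, 12.63, 12.42, 11.89, 11.89
The 3 values of 12.63 occupy positions 2–4 → each gets rank 4.
The 2 values of 11.89 occupy positions 6–7 → each gets rank 7.
N has value 12.9 s → rank 1.

1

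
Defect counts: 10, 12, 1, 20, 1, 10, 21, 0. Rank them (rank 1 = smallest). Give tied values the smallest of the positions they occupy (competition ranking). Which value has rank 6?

Sorted (ascending): 0, 1, 1, 10, 10, 12, 20, 21
The 2 values of 1 occupy positions 2–3 → each gets rank 2.
The 2 values of 10 occupy positions 4–5 → each gets rank 4.
Rank 6 → value 12.

12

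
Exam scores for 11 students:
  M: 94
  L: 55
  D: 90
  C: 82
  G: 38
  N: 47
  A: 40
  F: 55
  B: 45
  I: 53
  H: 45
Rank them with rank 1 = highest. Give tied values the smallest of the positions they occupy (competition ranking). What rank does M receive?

Sorted (descending): 94, 90, 82, 55, 55, 53, 47, 45, 45, 40, 38
The 2 values of 55 occupy positions 4–5 → each gets rank 4.
The 2 values of 45 occupy positions 8–9 → each gets rank 8.
M has value 94 → rank 1.

1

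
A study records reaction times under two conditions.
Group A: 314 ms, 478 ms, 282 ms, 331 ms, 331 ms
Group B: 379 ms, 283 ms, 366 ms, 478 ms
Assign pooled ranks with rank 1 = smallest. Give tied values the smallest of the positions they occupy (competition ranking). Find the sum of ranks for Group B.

Sorted (ascending): 282, 283, 314, 331, 331, 366, 379, 478, 478
The 2 values of 331 occupy positions 4–5 → each gets rank 4.
The 2 values of 478 occupy positions 8–9 → each gets rank 8.
Group B values → pooled ranks: 379→7, 283→2, 366→6, 478→8
Rank sum = 7 + 2 + 6 + 8 = 23

23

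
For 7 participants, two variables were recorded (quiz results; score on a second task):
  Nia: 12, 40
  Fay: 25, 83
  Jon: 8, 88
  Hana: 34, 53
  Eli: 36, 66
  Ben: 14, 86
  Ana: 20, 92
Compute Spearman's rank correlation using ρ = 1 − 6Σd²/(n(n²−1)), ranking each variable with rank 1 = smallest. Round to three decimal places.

-0.286

Ranks of variable 1: 2, 5, 1, 6, 7, 3, 4
Ranks of variable 2: 1, 4, 6, 2, 3, 5, 7
d = r₁ − r₂: 1, 1, -5, 4, 4, -2, -3
d²: 1, 1, 25, 16, 16, 4, 9; Σd² = 72
ρ = 1 − 6·72/(7·48) = 1 − 432/336 = -0.286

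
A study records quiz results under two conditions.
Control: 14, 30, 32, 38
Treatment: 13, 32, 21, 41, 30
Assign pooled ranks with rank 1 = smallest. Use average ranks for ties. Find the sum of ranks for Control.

Sorted (ascending): 13, 14, 21, 30, 30, 32, 32, 38, 41
The 2 values of 30 occupy positions 4–5 → average rank (4+5)/2 = 4.5.
The 2 values of 32 occupy positions 6–7 → average rank (6+7)/2 = 6.5.
Control values → pooled ranks: 14→2, 30→4.5, 32→6.5, 38→8
Rank sum = 2 + 4.5 + 6.5 + 8 = 21

21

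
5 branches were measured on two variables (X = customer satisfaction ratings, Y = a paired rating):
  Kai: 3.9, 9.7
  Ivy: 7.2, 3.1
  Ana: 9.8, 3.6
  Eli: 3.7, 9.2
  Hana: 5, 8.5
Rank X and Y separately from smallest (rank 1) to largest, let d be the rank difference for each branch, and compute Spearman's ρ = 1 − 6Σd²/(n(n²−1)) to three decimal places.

Ranks of variable 1: 2, 4, 5, 1, 3
Ranks of variable 2: 5, 1, 2, 4, 3
d = r₁ − r₂: -3, 3, 3, -3, 0
d²: 9, 9, 9, 9, 0; Σd² = 36
ρ = 1 − 6·36/(5·24) = 1 − 216/120 = -0.800

-0.800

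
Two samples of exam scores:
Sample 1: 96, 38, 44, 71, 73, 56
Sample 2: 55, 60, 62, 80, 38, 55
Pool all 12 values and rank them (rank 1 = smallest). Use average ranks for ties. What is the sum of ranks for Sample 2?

36.5

Sorted (ascending): 38, 38, 44, 55, 55, 56, 60, 62, 71, 73, 80, 96
The 2 values of 38 occupy positions 1–2 → average rank (1+2)/2 = 1.5.
The 2 values of 55 occupy positions 4–5 → average rank (4+5)/2 = 4.5.
Sample 2 values → pooled ranks: 55→4.5, 60→7, 62→8, 80→11, 38→1.5, 55→4.5
Rank sum = 4.5 + 7 + 8 + 11 + 1.5 + 4.5 = 36.5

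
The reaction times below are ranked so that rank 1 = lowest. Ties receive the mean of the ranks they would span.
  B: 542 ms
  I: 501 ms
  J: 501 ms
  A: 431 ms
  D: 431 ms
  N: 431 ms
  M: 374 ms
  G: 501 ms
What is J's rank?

Sorted (ascending): 374, 431, 431, 431, 501, 501, 501, 542
The 3 values of 431 occupy positions 2–4 → average rank 3.
The 3 values of 501 occupy positions 5–7 → average rank 6.
J has value 501 ms → rank 6.

6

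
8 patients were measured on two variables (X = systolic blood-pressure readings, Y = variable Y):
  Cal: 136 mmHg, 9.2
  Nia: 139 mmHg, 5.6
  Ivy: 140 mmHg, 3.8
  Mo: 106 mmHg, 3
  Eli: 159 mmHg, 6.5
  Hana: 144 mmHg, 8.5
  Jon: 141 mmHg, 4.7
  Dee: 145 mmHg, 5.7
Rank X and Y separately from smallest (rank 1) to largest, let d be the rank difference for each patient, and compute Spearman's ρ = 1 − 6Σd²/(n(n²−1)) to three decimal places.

Ranks of variable 1: 2, 3, 4, 1, 8, 6, 5, 7
Ranks of variable 2: 8, 4, 2, 1, 6, 7, 3, 5
d = r₁ − r₂: -6, -1, 2, 0, 2, -1, 2, 2
d²: 36, 1, 4, 0, 4, 1, 4, 4; Σd² = 54
ρ = 1 − 6·54/(8·63) = 1 − 324/504 = 0.357

0.357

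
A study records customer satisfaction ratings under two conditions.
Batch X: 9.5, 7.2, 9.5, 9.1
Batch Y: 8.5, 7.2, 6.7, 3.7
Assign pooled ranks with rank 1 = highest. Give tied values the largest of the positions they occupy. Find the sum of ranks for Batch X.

13

Sorted (descending): 9.5, 9.5, 9.1, 8.5, 7.2, 7.2, 6.7, 3.7
The 2 values of 9.5 occupy positions 1–2 → each gets rank 2.
The 2 values of 7.2 occupy positions 5–6 → each gets rank 6.
Batch X values → pooled ranks: 9.5→2, 7.2→6, 9.5→2, 9.1→3
Rank sum = 2 + 6 + 2 + 3 = 13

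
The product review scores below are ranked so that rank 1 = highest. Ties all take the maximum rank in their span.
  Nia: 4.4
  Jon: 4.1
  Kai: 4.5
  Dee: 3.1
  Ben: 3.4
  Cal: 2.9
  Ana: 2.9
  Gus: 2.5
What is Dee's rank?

5

Sorted (descending): 4.5, 4.4, 4.1, 3.4, 3.1, 2.9, 2.9, 2.5
The 2 values of 2.9 occupy positions 6–7 → each gets rank 7.
Dee has value 3.1 → rank 5.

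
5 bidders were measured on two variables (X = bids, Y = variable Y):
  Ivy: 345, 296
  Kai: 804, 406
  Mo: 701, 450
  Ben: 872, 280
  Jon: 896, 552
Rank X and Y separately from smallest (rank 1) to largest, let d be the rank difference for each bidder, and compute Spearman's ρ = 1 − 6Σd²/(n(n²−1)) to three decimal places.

Ranks of variable 1: 1, 3, 2, 4, 5
Ranks of variable 2: 2, 3, 4, 1, 5
d = r₁ − r₂: -1, 0, -2, 3, 0
d²: 1, 0, 4, 9, 0; Σd² = 14
ρ = 1 − 6·14/(5·24) = 1 − 84/120 = 0.300

0.300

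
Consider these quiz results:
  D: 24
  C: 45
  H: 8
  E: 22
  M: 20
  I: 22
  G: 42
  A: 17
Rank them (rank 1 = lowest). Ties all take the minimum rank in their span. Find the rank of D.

6

Sorted (ascending): 8, 17, 20, 22, 22, 24, 42, 45
The 2 values of 22 occupy positions 4–5 → each gets rank 4.
D has value 24 → rank 6.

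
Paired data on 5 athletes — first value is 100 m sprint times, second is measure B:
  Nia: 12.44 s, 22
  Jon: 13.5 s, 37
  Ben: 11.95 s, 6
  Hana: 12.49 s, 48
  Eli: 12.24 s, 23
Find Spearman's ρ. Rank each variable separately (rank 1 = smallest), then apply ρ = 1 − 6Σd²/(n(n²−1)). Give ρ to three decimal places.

Ranks of variable 1: 3, 5, 1, 4, 2
Ranks of variable 2: 2, 4, 1, 5, 3
d = r₁ − r₂: 1, 1, 0, -1, -1
d²: 1, 1, 0, 1, 1; Σd² = 4
ρ = 1 − 6·4/(5·24) = 1 − 24/120 = 0.800

0.800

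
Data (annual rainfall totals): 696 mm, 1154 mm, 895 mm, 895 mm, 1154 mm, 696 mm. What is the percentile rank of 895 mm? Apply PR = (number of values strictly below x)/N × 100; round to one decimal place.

33.3

N = 6.
Strictly below 895: 2. Equal to 895: 2.
PR = 2/6 × 100 = 33.3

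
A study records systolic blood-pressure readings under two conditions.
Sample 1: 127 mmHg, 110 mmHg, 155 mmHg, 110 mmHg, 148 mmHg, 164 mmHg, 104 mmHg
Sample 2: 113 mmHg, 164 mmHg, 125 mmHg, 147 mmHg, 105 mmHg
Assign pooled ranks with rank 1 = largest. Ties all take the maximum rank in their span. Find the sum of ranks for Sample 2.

Sorted (descending): 164, 164, 155, 148, 147, 127, 125, 113, 110, 110, 105, 104
The 2 values of 164 occupy positions 1–2 → each gets rank 2.
The 2 values of 110 occupy positions 9–10 → each gets rank 10.
Sample 2 values → pooled ranks: 113→8, 164→2, 125→7, 147→5, 105→11
Rank sum = 8 + 2 + 7 + 5 + 11 = 33

33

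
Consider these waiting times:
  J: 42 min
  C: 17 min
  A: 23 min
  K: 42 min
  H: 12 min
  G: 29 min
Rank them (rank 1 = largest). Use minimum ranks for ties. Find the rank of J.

Sorted (descending): 42, 42, 29, 23, 17, 12
The 2 values of 42 occupy positions 1–2 → each gets rank 1.
J has value 42 min → rank 1.

1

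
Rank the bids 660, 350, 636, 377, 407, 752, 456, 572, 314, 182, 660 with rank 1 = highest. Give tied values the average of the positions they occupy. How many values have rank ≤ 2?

1

Sorted (descending): 752, 660, 660, 636, 572, 456, 407, 377, 350, 314, 182
The 2 values of 660 occupy positions 2–3 → average rank (2+3)/2 = 2.5.
Ranks ≤ 2: {1} → 1 value.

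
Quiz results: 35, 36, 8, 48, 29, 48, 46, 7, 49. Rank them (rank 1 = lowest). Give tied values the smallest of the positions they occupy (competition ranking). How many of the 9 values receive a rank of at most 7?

Sorted (ascending): 7, 8, 29, 35, 36, 46, 48, 48, 49
The 2 values of 48 occupy positions 7–8 → each gets rank 7.
Ranks ≤ 7: {1, 2, 3, 4, 5, 6, 7, 7} → 8 values.

8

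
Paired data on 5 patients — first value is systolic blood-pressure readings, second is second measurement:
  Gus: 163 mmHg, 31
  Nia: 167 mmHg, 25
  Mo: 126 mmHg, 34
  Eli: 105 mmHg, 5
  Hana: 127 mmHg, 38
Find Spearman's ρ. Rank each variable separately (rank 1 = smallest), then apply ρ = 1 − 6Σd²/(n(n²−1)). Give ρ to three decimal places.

0.100

Ranks of variable 1: 4, 5, 2, 1, 3
Ranks of variable 2: 3, 2, 4, 1, 5
d = r₁ − r₂: 1, 3, -2, 0, -2
d²: 1, 9, 4, 0, 4; Σd² = 18
ρ = 1 − 6·18/(5·24) = 1 − 108/120 = 0.100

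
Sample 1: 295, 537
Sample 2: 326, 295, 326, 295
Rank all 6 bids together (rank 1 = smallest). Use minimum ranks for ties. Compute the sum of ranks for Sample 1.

Sorted (ascending): 295, 295, 295, 326, 326, 537
The 3 values of 295 occupy positions 1–3 → each gets rank 1.
The 2 values of 326 occupy positions 4–5 → each gets rank 4.
Sample 1 values → pooled ranks: 295→1, 537→6
Rank sum = 1 + 6 = 7

7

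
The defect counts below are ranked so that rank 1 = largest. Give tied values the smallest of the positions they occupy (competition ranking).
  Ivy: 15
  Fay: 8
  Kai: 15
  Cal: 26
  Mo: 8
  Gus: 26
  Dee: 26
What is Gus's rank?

Sorted (descending): 26, 26, 26, 15, 15, 8, 8
The 3 values of 26 occupy positions 1–3 → each gets rank 1.
The 2 values of 15 occupy positions 4–5 → each gets rank 4.
The 2 values of 8 occupy positions 6–7 → each gets rank 6.
Gus has value 26 → rank 1.

1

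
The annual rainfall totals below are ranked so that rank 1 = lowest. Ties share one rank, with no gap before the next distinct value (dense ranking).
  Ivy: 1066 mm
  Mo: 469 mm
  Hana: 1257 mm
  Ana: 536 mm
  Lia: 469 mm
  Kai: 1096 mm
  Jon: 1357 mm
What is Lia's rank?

Sorted (ascending): 469, 469, 536, 1066, 1096, 1257, 1357
The 2 values of 469 share dense rank 1.
Remaining distinct values take the next consecutive integers.
Lia has value 469 mm → rank 1.

1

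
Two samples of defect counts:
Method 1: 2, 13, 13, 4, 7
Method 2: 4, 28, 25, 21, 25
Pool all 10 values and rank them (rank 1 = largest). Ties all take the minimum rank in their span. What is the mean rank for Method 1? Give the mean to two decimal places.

7.00

Sorted (descending): 28, 25, 25, 21, 13, 13, 7, 4, 4, 2
The 2 values of 25 occupy positions 2–3 → each gets rank 2.
The 2 values of 13 occupy positions 5–6 → each gets rank 5.
The 2 values of 4 occupy positions 8–9 → each gets rank 8.
Method 1 values → pooled ranks: 2→10, 13→5, 13→5, 4→8, 7→7
Mean rank = (10 + 5 + 5 + 8 + 7) / 5 = 7.00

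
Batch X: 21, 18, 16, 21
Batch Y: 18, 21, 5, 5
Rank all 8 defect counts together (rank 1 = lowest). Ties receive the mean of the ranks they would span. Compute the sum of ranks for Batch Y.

14.5

Sorted (ascending): 5, 5, 16, 18, 18, 21, 21, 21
The 2 values of 5 occupy positions 1–2 → average rank (1+2)/2 = 1.5.
The 2 values of 18 occupy positions 4–5 → average rank (4+5)/2 = 4.5.
The 3 values of 21 occupy positions 6–8 → average rank 7.
Batch Y values → pooled ranks: 18→4.5, 21→7, 5→1.5, 5→1.5
Rank sum = 4.5 + 7 + 1.5 + 1.5 = 14.5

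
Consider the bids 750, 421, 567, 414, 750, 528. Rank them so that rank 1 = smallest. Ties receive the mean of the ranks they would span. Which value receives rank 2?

421

Sorted (ascending): 414, 421, 528, 567, 750, 750
The 2 values of 750 occupy positions 5–6 → average rank (5+6)/2 = 5.5.
Rank 2 → value 421.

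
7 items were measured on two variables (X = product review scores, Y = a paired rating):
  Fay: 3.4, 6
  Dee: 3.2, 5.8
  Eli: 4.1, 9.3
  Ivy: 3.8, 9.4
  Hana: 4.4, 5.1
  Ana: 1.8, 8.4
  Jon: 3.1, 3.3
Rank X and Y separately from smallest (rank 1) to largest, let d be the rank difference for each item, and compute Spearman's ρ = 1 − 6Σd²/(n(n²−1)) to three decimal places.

0.179

Ranks of variable 1: 4, 3, 6, 5, 7, 1, 2
Ranks of variable 2: 4, 3, 6, 7, 2, 5, 1
d = r₁ − r₂: 0, 0, 0, -2, 5, -4, 1
d²: 0, 0, 0, 4, 25, 16, 1; Σd² = 46
ρ = 1 − 6·46/(7·48) = 1 − 276/336 = 0.179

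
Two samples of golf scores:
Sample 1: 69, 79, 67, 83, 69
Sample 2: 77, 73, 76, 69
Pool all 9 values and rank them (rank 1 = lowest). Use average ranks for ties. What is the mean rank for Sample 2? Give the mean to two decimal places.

5.25

Sorted (ascending): 67, 69, 69, 69, 73, 76, 77, 79, 83
The 3 values of 69 occupy positions 2–4 → average rank 3.
Sample 2 values → pooled ranks: 77→7, 73→5, 76→6, 69→3
Mean rank = (7 + 5 + 6 + 3) / 4 = 5.25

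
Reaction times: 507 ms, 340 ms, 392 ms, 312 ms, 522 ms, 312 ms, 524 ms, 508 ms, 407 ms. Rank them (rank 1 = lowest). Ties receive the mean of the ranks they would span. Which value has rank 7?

Sorted (ascending): 312, 312, 340, 392, 407, 507, 508, 522, 524
The 2 values of 312 occupy positions 1–2 → average rank (1+2)/2 = 1.5.
Rank 7 → value 508.

508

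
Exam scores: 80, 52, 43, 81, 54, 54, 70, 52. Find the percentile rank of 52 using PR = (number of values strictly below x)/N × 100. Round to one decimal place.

12.5

N = 8.
Strictly below 52: 1. Equal to 52: 2.
PR = 1/8 × 100 = 12.5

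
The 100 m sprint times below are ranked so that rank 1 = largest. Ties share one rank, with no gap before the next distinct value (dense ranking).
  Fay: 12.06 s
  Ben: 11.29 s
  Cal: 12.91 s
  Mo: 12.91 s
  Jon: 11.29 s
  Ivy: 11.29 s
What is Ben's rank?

Sorted (descending): 12.91, 12.91, 12.06, 11.29, 11.29, 11.29
The 2 values of 12.91 share dense rank 1.
The 3 values of 11.29 share dense rank 3.
Remaining distinct values take the next consecutive integers.
Ben has value 11.29 s → rank 3.

3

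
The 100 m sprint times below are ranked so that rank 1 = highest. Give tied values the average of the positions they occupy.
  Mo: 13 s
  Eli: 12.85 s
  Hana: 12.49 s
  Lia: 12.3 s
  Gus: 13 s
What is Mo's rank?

Sorted (descending): 13, 13, 12.85, 12.49, 12.3
The 2 values of 13 occupy positions 1–2 → average rank (1+2)/2 = 1.5.
Mo has value 13 s → rank 1.5.

1.5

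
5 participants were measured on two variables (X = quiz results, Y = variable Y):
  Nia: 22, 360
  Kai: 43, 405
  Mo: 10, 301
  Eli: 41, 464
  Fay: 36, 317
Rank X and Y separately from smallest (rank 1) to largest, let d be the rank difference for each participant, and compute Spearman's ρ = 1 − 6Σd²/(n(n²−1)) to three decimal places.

Ranks of variable 1: 2, 5, 1, 4, 3
Ranks of variable 2: 3, 4, 1, 5, 2
d = r₁ − r₂: -1, 1, 0, -1, 1
d²: 1, 1, 0, 1, 1; Σd² = 4
ρ = 1 − 6·4/(5·24) = 1 − 24/120 = 0.800

0.800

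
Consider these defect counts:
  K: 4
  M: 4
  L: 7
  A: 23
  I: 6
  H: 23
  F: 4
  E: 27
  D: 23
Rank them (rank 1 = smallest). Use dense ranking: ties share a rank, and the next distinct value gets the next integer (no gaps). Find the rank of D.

4

Sorted (ascending): 4, 4, 4, 6, 7, 23, 23, 23, 27
The 3 values of 4 share dense rank 1.
The 3 values of 23 share dense rank 4.
Remaining distinct values take the next consecutive integers.
D has value 23 → rank 4.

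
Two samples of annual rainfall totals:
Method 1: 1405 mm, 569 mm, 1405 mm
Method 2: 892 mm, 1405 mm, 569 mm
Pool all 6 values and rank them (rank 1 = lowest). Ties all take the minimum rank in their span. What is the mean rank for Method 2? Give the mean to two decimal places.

Sorted (ascending): 569, 569, 892, 1405, 1405, 1405
The 2 values of 569 occupy positions 1–2 → each gets rank 1.
The 3 values of 1405 occupy positions 4–6 → each gets rank 4.
Method 2 values → pooled ranks: 892→3, 1405→4, 569→1
Mean rank = (3 + 4 + 1) / 3 = 2.67

2.67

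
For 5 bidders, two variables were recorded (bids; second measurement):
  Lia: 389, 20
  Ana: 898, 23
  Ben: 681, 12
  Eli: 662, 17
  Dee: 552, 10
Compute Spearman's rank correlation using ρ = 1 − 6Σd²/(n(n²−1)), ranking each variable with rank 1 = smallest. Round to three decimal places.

Ranks of variable 1: 1, 5, 4, 3, 2
Ranks of variable 2: 4, 5, 2, 3, 1
d = r₁ − r₂: -3, 0, 2, 0, 1
d²: 9, 0, 4, 0, 1; Σd² = 14
ρ = 1 − 6·14/(5·24) = 1 − 84/120 = 0.300

0.300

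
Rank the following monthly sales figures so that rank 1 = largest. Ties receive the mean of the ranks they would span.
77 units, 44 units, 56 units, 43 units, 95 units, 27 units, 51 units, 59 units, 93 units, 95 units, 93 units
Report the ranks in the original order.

Sorted (descending): 95, 95, 93, 93, 77, 59, 56, 51, 44, 43, 27
The 2 values of 95 occupy positions 1–2 → average rank (1+2)/2 = 1.5.
The 2 values of 93 occupy positions 3–4 → average rank (3+4)/2 = 3.5.

5, 9, 7, 10, 1.5, 11, 8, 6, 3.5, 1.5, 3.5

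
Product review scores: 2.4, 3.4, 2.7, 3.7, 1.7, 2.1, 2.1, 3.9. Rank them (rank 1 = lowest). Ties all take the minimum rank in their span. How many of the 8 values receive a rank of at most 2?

3

Sorted (ascending): 1.7, 2.1, 2.1, 2.4, 2.7, 3.4, 3.7, 3.9
The 2 values of 2.1 occupy positions 2–3 → each gets rank 2.
Ranks ≤ 2: {1, 2, 2} → 3 values.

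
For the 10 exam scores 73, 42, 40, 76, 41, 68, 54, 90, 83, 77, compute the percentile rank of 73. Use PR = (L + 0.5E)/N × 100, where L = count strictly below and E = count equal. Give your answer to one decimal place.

55.0

N = 10.
Strictly below 73: 5. Equal to 73: 1.
PR = (5 + 0.5·1)/10 × 100 = 55.0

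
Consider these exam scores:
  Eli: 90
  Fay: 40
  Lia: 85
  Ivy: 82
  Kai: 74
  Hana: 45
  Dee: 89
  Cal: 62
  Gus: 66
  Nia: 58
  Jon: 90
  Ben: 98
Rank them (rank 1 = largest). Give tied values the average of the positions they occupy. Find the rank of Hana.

Sorted (descending): 98, 90, 90, 89, 85, 82, 74, 66, 62, 58, 45, 40
The 2 values of 90 occupy positions 2–3 → average rank (2+3)/2 = 2.5.
Hana has value 45 → rank 11.

11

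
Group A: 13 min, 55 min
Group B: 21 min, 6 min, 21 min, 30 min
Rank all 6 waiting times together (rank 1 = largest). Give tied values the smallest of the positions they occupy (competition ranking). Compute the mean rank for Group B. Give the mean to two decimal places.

Sorted (descending): 55, 30, 21, 21, 13, 6
The 2 values of 21 occupy positions 3–4 → each gets rank 3.
Group B values → pooled ranks: 21→3, 6→6, 21→3, 30→2
Mean rank = (3 + 6 + 3 + 2) / 4 = 3.50

3.50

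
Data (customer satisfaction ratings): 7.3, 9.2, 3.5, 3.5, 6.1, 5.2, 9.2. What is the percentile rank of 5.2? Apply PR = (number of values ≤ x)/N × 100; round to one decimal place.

42.9

N = 7.
Strictly below 5.2: 2. Equal to 5.2: 1.
PR = 3/7 × 100 = 42.9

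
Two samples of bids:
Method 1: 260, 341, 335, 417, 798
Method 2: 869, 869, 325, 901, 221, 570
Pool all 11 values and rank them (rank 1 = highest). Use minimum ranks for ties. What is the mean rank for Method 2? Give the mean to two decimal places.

5.00

Sorted (descending): 901, 869, 869, 798, 570, 417, 341, 335, 325, 260, 221
The 2 values of 869 occupy positions 2–3 → each gets rank 2.
Method 2 values → pooled ranks: 869→2, 869→2, 325→9, 901→1, 221→11, 570→5
Mean rank = (2 + 2 + 9 + 1 + 11 + 5) / 6 = 5.00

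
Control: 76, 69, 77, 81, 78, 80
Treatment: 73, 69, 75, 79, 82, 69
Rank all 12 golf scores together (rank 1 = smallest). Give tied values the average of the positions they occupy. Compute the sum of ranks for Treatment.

34

Sorted (ascending): 69, 69, 69, 73, 75, 76, 77, 78, 79, 80, 81, 82
The 3 values of 69 occupy positions 1–3 → average rank 2.
Treatment values → pooled ranks: 73→4, 69→2, 75→5, 79→9, 82→12, 69→2
Rank sum = 4 + 2 + 5 + 9 + 12 + 2 = 34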